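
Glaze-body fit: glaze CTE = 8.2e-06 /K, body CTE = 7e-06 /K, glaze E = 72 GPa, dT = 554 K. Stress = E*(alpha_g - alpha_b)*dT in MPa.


Stress = 72*1000*(8.2e-06 - 7e-06)*554 = 47.9 MPa

47.9


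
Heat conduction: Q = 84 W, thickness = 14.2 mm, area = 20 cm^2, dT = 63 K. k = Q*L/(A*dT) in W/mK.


k = 84*14.2/1000/(20/10000*63) = 9.47 W/mK

9.47


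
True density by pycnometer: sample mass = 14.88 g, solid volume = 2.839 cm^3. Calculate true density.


TD = 14.88 / 2.839 = 5.241 g/cm^3

5.241


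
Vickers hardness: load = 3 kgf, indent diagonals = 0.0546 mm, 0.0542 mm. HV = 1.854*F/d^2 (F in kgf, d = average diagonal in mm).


d_avg = (0.0546+0.0542)/2 = 0.0544 mm
HV = 1.854*3/0.0544^2 = 1879

1879


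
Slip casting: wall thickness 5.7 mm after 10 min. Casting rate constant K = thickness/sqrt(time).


K = 5.7 / sqrt(10) = 5.7 / 3.1623 = 1.802 mm/min^0.5

1.802


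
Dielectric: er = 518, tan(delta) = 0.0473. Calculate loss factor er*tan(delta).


Loss = 518 * 0.0473 = 24.501

24.501


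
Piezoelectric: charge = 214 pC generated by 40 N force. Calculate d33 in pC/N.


d33 = 214 / 40 = 5.4 pC/N

5.4


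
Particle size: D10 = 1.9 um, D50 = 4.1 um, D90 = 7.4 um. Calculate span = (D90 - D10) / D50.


Span = (7.4 - 1.9) / 4.1 = 5.5 / 4.1 = 1.341

1.341


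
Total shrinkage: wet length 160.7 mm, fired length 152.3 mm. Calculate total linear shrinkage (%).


TS = (160.7 - 152.3) / 160.7 * 100 = 5.23%

5.23


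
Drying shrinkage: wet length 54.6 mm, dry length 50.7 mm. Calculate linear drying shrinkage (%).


DS = (54.6 - 50.7) / 54.6 * 100 = 7.14%

7.14


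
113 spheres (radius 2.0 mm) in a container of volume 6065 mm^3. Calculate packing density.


V_sphere = 4/3*pi*2.0^3 = 33.5103 mm^3
Total V = 113*33.5103 = 3786.6639 mm^3
PD = 3786.6639 / 6065 = 0.624

0.624


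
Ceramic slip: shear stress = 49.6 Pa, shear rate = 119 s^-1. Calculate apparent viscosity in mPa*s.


eta = tau/gamma * 1000 = 49.6/119 * 1000 = 416.8 mPa*s

416.8


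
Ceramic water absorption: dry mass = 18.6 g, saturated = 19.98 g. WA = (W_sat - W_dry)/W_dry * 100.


WA = (19.98 - 18.6) / 18.6 * 100 = 7.42%

7.42


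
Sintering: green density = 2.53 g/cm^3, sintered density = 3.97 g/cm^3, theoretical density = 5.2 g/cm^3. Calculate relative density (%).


Relative = 3.97 / 5.2 * 100 = 76.3%

76.3


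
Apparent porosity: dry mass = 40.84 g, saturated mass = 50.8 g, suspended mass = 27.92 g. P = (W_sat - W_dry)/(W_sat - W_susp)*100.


P = (50.8 - 40.84) / (50.8 - 27.92) * 100 = 9.96 / 22.88 * 100 = 43.5%

43.5


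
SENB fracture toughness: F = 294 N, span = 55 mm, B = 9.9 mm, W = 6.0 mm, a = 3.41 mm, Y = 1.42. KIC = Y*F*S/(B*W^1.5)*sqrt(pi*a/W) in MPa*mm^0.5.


KIC = 1.42*294*55/(9.9*6.0^1.5)*sqrt(pi*3.41/6.0) = 210.87

210.87


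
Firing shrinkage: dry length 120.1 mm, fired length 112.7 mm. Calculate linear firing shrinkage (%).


FS = (120.1 - 112.7) / 120.1 * 100 = 6.16%

6.16


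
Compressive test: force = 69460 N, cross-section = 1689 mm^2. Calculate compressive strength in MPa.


CS = 69460 / 1689 = 41.1 MPa

41.1


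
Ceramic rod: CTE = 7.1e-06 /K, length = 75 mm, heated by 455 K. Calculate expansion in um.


dL = 7.1e-06 * 75 * 455 * 1000 = 242.288 um

242.288


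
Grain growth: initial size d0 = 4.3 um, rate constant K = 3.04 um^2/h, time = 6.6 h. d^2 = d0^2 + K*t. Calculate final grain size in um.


d^2 = 4.3^2 + 3.04*6.6 = 38.554
d = sqrt(38.554) = 6.21 um

6.21


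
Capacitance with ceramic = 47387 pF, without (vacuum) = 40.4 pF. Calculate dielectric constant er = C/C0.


er = 47387 / 40.4 = 1172.95

1172.95


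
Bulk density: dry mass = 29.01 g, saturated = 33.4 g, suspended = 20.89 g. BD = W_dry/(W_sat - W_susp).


BD = 29.01 / (33.4 - 20.89) = 29.01 / 12.51 = 2.319 g/cm^3

2.319


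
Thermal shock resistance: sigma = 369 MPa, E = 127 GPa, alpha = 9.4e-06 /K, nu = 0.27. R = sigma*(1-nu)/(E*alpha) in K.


R = 369*(1-0.27)/(127*1000*9.4e-06) = 226 K

226


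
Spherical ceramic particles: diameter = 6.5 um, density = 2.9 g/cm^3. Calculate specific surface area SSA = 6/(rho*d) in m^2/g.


SSA = 6 / (2.9 * 6.5) = 0.318 m^2/g

0.318


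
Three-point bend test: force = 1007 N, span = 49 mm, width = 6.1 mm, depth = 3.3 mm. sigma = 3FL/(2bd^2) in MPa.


sigma = 3*1007*49/(2*6.1*3.3^2) = 1114.2 MPa

1114.2


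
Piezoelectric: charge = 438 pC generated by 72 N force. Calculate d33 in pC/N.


d33 = 438 / 72 = 6.1 pC/N

6.1


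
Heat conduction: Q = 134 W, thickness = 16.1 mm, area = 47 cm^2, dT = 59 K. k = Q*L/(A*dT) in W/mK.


k = 134*16.1/1000/(47/10000*59) = 7.78 W/mK

7.78


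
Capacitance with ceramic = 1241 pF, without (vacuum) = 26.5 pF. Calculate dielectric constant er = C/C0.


er = 1241 / 26.5 = 46.83

46.83


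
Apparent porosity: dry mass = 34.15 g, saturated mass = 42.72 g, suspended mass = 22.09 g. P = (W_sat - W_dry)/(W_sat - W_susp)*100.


P = (42.72 - 34.15) / (42.72 - 22.09) * 100 = 8.57 / 20.63 * 100 = 41.5%

41.5


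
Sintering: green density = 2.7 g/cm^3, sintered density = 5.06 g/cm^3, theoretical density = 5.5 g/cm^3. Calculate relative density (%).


Relative = 5.06 / 5.5 * 100 = 92.0%

92.0


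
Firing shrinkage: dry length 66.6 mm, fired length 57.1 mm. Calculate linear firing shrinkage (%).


FS = (66.6 - 57.1) / 66.6 * 100 = 14.26%

14.26


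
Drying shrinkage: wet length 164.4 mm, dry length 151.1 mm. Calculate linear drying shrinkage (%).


DS = (164.4 - 151.1) / 164.4 * 100 = 8.09%

8.09


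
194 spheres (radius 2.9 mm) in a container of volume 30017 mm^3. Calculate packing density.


V_sphere = 4/3*pi*2.9^3 = 102.1604 mm^3
Total V = 194*102.1604 = 19819.1176 mm^3
PD = 19819.1176 / 30017 = 0.66

0.66


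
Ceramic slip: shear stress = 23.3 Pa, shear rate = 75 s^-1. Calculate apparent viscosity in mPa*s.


eta = tau/gamma * 1000 = 23.3/75 * 1000 = 310.7 mPa*s

310.7


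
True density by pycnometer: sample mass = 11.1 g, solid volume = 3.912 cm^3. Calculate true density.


TD = 11.1 / 3.912 = 2.837 g/cm^3

2.837


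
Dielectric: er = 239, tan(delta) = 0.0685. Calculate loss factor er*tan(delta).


Loss = 239 * 0.0685 = 16.372

16.372


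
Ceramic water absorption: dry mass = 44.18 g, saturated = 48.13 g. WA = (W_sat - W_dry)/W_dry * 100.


WA = (48.13 - 44.18) / 44.18 * 100 = 8.94%

8.94


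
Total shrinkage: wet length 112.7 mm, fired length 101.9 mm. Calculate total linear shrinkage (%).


TS = (112.7 - 101.9) / 112.7 * 100 = 9.58%

9.58


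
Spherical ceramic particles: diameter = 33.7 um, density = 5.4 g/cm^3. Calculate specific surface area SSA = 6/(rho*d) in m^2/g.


SSA = 6 / (5.4 * 33.7) = 0.033 m^2/g

0.033


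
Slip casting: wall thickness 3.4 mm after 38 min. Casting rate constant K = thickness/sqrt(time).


K = 3.4 / sqrt(38) = 3.4 / 6.1644 = 0.552 mm/min^0.5

0.552


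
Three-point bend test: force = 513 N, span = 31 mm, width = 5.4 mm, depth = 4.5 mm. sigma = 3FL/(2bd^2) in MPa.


sigma = 3*513*31/(2*5.4*4.5^2) = 218.1 MPa

218.1


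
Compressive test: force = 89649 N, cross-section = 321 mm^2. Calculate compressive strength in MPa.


CS = 89649 / 321 = 279.3 MPa

279.3


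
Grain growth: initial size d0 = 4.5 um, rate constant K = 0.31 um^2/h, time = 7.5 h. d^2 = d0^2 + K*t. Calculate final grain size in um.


d^2 = 4.5^2 + 0.31*7.5 = 22.575
d = sqrt(22.575) = 4.75 um

4.75


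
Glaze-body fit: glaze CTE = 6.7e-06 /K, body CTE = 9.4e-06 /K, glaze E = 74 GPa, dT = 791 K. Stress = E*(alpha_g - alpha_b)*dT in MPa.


Stress = 74*1000*(6.7e-06 - 9.4e-06)*791 = -158.0 MPa

-158.0


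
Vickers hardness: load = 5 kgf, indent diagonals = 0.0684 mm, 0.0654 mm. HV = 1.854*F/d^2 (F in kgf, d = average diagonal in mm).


d_avg = (0.0684+0.0654)/2 = 0.0669 mm
HV = 1.854*5/0.0669^2 = 2071

2071


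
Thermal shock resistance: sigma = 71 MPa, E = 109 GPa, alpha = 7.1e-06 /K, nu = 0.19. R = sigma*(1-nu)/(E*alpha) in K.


R = 71*(1-0.19)/(109*1000*7.1e-06) = 74 K

74


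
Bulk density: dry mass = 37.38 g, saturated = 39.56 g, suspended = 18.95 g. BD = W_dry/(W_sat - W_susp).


BD = 37.38 / (39.56 - 18.95) = 37.38 / 20.61 = 1.814 g/cm^3

1.814


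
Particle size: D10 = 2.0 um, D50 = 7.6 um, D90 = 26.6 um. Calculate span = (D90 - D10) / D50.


Span = (26.6 - 2.0) / 7.6 = 24.6 / 7.6 = 3.237

3.237


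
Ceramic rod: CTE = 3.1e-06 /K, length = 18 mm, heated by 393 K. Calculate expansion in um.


dL = 3.1e-06 * 18 * 393 * 1000 = 21.929 um

21.929


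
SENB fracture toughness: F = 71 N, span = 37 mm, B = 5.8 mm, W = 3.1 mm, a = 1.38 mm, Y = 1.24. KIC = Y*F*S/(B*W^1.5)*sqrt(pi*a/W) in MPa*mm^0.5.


KIC = 1.24*71*37/(5.8*3.1^1.5)*sqrt(pi*1.38/3.1) = 121.69

121.69


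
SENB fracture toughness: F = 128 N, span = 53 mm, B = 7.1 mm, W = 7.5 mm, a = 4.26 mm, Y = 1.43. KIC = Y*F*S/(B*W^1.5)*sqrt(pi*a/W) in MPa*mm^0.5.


KIC = 1.43*128*53/(7.1*7.5^1.5)*sqrt(pi*4.26/7.5) = 88.86

88.86


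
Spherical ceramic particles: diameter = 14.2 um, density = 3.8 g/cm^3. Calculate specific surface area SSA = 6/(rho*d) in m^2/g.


SSA = 6 / (3.8 * 14.2) = 0.111 m^2/g

0.111


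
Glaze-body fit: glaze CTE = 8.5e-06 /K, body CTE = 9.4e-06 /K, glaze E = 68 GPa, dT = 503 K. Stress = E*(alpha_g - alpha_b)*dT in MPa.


Stress = 68*1000*(8.5e-06 - 9.4e-06)*503 = -30.8 MPa

-30.8


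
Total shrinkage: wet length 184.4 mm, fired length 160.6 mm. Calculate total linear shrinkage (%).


TS = (184.4 - 160.6) / 184.4 * 100 = 12.91%

12.91


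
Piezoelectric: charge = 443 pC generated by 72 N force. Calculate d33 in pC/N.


d33 = 443 / 72 = 6.2 pC/N

6.2


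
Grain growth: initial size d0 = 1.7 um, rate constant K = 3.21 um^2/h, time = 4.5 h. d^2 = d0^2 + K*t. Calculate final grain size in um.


d^2 = 1.7^2 + 3.21*4.5 = 17.335
d = sqrt(17.335) = 4.16 um

4.16


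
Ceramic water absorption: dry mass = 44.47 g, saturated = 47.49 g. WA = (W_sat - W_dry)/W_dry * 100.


WA = (47.49 - 44.47) / 44.47 * 100 = 6.79%

6.79


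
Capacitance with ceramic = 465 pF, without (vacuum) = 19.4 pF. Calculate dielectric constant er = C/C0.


er = 465 / 19.4 = 23.97

23.97


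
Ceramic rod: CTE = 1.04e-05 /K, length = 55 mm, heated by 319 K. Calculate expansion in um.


dL = 1.04e-05 * 55 * 319 * 1000 = 182.468 um

182.468


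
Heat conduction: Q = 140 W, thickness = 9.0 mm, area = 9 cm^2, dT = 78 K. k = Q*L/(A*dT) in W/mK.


k = 140*9.0/1000/(9/10000*78) = 17.95 W/mK

17.95


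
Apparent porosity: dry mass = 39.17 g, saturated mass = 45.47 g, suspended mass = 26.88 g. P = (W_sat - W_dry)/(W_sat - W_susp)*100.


P = (45.47 - 39.17) / (45.47 - 26.88) * 100 = 6.3 / 18.59 * 100 = 33.9%

33.9


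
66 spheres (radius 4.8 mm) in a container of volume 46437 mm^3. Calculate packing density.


V_sphere = 4/3*pi*4.8^3 = 463.2467 mm^3
Total V = 66*463.2467 = 30574.2822 mm^3
PD = 30574.2822 / 46437 = 0.658

0.658


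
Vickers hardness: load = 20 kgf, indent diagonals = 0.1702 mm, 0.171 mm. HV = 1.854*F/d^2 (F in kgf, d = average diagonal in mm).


d_avg = (0.1702+0.171)/2 = 0.1706 mm
HV = 1.854*20/0.1706^2 = 1274

1274


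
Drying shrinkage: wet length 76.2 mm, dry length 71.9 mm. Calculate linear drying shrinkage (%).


DS = (76.2 - 71.9) / 76.2 * 100 = 5.64%

5.64


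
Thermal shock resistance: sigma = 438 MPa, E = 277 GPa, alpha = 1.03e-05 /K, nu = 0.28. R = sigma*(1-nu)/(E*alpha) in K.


R = 438*(1-0.28)/(277*1000*1.03e-05) = 111 K

111


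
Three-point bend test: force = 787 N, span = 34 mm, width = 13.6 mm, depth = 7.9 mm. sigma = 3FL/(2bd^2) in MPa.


sigma = 3*787*34/(2*13.6*7.9^2) = 47.3 MPa

47.3


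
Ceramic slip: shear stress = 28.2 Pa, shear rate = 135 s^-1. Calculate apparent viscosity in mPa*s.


eta = tau/gamma * 1000 = 28.2/135 * 1000 = 208.9 mPa*s

208.9


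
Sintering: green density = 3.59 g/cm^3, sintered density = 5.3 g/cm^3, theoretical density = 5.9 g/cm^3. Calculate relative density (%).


Relative = 5.3 / 5.9 * 100 = 89.8%

89.8


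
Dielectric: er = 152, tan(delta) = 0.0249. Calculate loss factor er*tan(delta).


Loss = 152 * 0.0249 = 3.785

3.785


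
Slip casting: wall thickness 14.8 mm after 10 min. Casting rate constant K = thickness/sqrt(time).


K = 14.8 / sqrt(10) = 14.8 / 3.1623 = 4.68 mm/min^0.5

4.68


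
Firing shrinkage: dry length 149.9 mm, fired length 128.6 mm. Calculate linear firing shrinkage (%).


FS = (149.9 - 128.6) / 149.9 * 100 = 14.21%

14.21


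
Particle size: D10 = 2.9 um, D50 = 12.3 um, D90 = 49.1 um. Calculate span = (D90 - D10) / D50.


Span = (49.1 - 2.9) / 12.3 = 46.2 / 12.3 = 3.756

3.756


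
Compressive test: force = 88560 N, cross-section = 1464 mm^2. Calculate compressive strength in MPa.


CS = 88560 / 1464 = 60.5 MPa

60.5


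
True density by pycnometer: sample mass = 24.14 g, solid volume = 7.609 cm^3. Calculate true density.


TD = 24.14 / 7.609 = 3.173 g/cm^3

3.173


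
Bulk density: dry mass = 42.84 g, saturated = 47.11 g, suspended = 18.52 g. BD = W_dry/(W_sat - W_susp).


BD = 42.84 / (47.11 - 18.52) = 42.84 / 28.59 = 1.498 g/cm^3

1.498


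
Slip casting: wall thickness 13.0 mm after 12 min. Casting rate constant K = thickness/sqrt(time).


K = 13.0 / sqrt(12) = 13.0 / 3.4641 = 3.753 mm/min^0.5

3.753


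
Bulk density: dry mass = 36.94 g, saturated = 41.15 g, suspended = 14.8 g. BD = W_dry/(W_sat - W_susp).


BD = 36.94 / (41.15 - 14.8) = 36.94 / 26.35 = 1.402 g/cm^3

1.402


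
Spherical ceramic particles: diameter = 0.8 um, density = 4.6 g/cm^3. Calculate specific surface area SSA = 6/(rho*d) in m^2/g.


SSA = 6 / (4.6 * 0.8) = 1.63 m^2/g

1.63


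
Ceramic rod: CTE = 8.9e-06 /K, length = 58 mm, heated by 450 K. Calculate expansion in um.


dL = 8.9e-06 * 58 * 450 * 1000 = 232.29 um

232.29


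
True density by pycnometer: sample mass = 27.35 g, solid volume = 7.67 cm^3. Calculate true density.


TD = 27.35 / 7.67 = 3.566 g/cm^3

3.566


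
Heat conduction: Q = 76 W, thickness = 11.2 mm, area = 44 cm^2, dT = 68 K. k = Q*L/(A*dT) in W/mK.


k = 76*11.2/1000/(44/10000*68) = 2.84 W/mK

2.84


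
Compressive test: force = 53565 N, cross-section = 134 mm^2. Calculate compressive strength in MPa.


CS = 53565 / 134 = 399.7 MPa

399.7


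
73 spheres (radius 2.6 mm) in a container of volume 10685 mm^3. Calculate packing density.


V_sphere = 4/3*pi*2.6^3 = 73.6222 mm^3
Total V = 73*73.6222 = 5374.4206 mm^3
PD = 5374.4206 / 10685 = 0.503

0.503


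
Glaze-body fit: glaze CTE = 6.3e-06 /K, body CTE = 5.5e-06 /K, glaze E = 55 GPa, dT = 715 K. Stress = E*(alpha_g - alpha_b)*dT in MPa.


Stress = 55*1000*(6.3e-06 - 5.5e-06)*715 = 31.5 MPa

31.5


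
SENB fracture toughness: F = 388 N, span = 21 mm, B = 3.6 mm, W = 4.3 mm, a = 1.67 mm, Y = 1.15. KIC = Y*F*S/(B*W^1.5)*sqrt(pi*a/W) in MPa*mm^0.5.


KIC = 1.15*388*21/(3.6*4.3^1.5)*sqrt(pi*1.67/4.3) = 322.44

322.44


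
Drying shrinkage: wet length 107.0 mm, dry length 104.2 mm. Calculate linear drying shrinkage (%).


DS = (107.0 - 104.2) / 107.0 * 100 = 2.62%

2.62


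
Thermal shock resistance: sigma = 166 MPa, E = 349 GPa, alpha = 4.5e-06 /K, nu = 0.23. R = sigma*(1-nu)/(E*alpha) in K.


R = 166*(1-0.23)/(349*1000*4.5e-06) = 81 K

81


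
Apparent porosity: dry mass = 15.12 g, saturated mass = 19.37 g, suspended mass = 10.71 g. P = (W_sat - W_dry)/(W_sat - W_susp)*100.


P = (19.37 - 15.12) / (19.37 - 10.71) * 100 = 4.25 / 8.66 * 100 = 49.1%

49.1


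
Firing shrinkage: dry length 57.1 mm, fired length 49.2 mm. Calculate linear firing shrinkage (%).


FS = (57.1 - 49.2) / 57.1 * 100 = 13.84%

13.84


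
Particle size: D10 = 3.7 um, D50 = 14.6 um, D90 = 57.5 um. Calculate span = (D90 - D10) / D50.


Span = (57.5 - 3.7) / 14.6 = 53.8 / 14.6 = 3.685

3.685


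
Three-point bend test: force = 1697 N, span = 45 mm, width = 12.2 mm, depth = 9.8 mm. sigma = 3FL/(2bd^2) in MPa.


sigma = 3*1697*45/(2*12.2*9.8^2) = 97.8 MPa

97.8


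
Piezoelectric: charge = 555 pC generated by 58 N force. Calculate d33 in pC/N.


d33 = 555 / 58 = 9.6 pC/N

9.6


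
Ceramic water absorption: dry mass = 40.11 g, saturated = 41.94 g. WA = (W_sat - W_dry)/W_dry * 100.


WA = (41.94 - 40.11) / 40.11 * 100 = 4.56%

4.56


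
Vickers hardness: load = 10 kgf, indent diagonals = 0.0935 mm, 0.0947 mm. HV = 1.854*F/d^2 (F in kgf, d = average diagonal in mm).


d_avg = (0.0935+0.0947)/2 = 0.0941 mm
HV = 1.854*10/0.0941^2 = 2094

2094


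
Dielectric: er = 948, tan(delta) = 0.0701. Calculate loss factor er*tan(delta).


Loss = 948 * 0.0701 = 66.455

66.455


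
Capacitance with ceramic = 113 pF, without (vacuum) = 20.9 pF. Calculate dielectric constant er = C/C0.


er = 113 / 20.9 = 5.41

5.41


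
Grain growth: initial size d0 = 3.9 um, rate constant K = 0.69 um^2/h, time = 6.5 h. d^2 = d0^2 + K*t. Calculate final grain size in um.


d^2 = 3.9^2 + 0.69*6.5 = 19.695
d = sqrt(19.695) = 4.44 um

4.44


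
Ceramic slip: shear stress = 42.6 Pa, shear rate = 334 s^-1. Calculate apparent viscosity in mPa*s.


eta = tau/gamma * 1000 = 42.6/334 * 1000 = 127.5 mPa*s

127.5


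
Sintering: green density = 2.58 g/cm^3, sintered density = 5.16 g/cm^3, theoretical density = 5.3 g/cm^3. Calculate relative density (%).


Relative = 5.16 / 5.3 * 100 = 97.4%

97.4


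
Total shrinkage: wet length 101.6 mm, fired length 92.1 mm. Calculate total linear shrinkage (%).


TS = (101.6 - 92.1) / 101.6 * 100 = 9.35%

9.35


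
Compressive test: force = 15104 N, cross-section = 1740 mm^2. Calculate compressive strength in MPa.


CS = 15104 / 1740 = 8.7 MPa

8.7


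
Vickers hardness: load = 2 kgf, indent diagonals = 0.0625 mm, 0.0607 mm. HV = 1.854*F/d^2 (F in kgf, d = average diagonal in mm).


d_avg = (0.0625+0.0607)/2 = 0.0616 mm
HV = 1.854*2/0.0616^2 = 977

977


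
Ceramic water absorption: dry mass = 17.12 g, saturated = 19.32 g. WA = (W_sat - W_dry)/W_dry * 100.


WA = (19.32 - 17.12) / 17.12 * 100 = 12.85%

12.85


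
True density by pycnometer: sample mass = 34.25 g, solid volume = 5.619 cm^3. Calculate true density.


TD = 34.25 / 5.619 = 6.095 g/cm^3

6.095


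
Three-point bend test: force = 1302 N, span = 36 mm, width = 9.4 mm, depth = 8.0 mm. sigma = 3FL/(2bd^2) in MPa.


sigma = 3*1302*36/(2*9.4*8.0^2) = 116.9 MPa

116.9


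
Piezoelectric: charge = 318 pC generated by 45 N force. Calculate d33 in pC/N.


d33 = 318 / 45 = 7.1 pC/N

7.1


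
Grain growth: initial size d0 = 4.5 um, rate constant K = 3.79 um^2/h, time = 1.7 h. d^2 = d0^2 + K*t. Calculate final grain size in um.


d^2 = 4.5^2 + 3.79*1.7 = 26.693
d = sqrt(26.693) = 5.17 um

5.17


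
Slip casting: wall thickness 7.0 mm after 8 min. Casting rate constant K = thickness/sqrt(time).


K = 7.0 / sqrt(8) = 7.0 / 2.8284 = 2.475 mm/min^0.5

2.475


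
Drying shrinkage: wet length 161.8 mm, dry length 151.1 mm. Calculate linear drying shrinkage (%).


DS = (161.8 - 151.1) / 161.8 * 100 = 6.61%

6.61


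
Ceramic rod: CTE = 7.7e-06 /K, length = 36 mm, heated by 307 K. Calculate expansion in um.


dL = 7.7e-06 * 36 * 307 * 1000 = 85.1 um

85.1


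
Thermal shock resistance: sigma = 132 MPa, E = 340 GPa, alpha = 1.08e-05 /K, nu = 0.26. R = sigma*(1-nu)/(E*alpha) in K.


R = 132*(1-0.26)/(340*1000*1.08e-05) = 27 K

27


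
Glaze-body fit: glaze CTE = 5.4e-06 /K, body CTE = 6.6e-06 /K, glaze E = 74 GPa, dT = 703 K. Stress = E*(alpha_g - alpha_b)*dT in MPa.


Stress = 74*1000*(5.4e-06 - 6.6e-06)*703 = -62.4 MPa

-62.4


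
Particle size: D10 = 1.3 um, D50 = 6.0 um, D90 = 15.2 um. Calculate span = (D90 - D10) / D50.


Span = (15.2 - 1.3) / 6.0 = 13.9 / 6.0 = 2.317

2.317


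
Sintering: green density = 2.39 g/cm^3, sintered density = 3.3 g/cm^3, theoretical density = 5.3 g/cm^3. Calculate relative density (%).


Relative = 3.3 / 5.3 * 100 = 62.3%

62.3


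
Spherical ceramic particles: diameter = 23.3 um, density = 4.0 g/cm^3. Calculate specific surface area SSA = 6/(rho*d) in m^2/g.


SSA = 6 / (4.0 * 23.3) = 0.064 m^2/g

0.064


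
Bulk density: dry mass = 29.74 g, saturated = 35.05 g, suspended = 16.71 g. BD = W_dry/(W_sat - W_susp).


BD = 29.74 / (35.05 - 16.71) = 29.74 / 18.34 = 1.622 g/cm^3

1.622


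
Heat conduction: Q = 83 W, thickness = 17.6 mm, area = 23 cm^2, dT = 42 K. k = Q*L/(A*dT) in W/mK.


k = 83*17.6/1000/(23/10000*42) = 15.12 W/mK

15.12


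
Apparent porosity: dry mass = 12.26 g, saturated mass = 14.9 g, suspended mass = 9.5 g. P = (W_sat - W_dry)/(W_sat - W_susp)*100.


P = (14.9 - 12.26) / (14.9 - 9.5) * 100 = 2.64 / 5.4 * 100 = 48.9%

48.9


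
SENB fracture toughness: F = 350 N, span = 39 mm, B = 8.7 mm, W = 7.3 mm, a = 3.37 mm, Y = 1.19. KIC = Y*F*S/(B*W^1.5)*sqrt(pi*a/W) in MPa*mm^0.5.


KIC = 1.19*350*39/(8.7*7.3^1.5)*sqrt(pi*3.37/7.3) = 114.0

114.0


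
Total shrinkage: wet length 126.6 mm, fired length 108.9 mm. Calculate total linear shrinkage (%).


TS = (126.6 - 108.9) / 126.6 * 100 = 13.98%

13.98


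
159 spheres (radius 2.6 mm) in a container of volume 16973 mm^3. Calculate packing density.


V_sphere = 4/3*pi*2.6^3 = 73.6222 mm^3
Total V = 159*73.6222 = 11705.9298 mm^3
PD = 11705.9298 / 16973 = 0.69

0.69


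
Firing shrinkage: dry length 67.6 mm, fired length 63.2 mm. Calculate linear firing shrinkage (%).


FS = (67.6 - 63.2) / 67.6 * 100 = 6.51%

6.51


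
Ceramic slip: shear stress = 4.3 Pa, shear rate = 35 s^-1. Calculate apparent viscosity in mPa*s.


eta = tau/gamma * 1000 = 4.3/35 * 1000 = 122.9 mPa*s

122.9


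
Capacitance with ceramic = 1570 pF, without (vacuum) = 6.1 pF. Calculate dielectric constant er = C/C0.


er = 1570 / 6.1 = 257.38

257.38


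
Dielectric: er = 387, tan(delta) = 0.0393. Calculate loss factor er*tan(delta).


Loss = 387 * 0.0393 = 15.209

15.209


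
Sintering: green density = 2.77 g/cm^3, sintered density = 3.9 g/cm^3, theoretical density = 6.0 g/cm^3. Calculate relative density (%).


Relative = 3.9 / 6.0 * 100 = 65.0%

65.0


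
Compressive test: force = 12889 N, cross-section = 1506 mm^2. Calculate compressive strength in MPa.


CS = 12889 / 1506 = 8.6 MPa

8.6


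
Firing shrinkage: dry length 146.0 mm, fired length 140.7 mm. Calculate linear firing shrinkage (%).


FS = (146.0 - 140.7) / 146.0 * 100 = 3.63%

3.63


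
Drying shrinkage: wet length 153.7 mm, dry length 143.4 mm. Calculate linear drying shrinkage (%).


DS = (153.7 - 143.4) / 153.7 * 100 = 6.7%

6.7


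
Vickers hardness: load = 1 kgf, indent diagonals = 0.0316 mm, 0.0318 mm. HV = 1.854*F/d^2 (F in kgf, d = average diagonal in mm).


d_avg = (0.0316+0.0318)/2 = 0.0317 mm
HV = 1.854*1/0.0317^2 = 1845

1845


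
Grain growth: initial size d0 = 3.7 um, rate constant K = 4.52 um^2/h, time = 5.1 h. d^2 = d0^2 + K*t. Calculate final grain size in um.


d^2 = 3.7^2 + 4.52*5.1 = 36.742
d = sqrt(36.742) = 6.06 um

6.06


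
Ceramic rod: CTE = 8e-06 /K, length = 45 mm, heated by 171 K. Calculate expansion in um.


dL = 8e-06 * 45 * 171 * 1000 = 61.56 um

61.56


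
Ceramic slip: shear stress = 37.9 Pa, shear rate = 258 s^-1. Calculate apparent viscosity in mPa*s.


eta = tau/gamma * 1000 = 37.9/258 * 1000 = 146.9 mPa*s

146.9


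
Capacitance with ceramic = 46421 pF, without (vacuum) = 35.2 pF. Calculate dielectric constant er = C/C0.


er = 46421 / 35.2 = 1318.78

1318.78


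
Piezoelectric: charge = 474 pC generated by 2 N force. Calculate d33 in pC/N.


d33 = 474 / 2 = 237.0 pC/N

237.0


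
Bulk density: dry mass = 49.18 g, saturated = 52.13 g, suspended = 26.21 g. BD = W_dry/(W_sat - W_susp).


BD = 49.18 / (52.13 - 26.21) = 49.18 / 25.92 = 1.897 g/cm^3

1.897


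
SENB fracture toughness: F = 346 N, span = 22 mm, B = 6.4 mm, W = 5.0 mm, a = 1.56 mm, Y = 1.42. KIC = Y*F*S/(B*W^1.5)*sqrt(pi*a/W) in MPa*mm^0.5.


KIC = 1.42*346*22/(6.4*5.0^1.5)*sqrt(pi*1.56/5.0) = 149.56

149.56


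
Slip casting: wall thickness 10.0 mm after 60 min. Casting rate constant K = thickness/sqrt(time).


K = 10.0 / sqrt(60) = 10.0 / 7.746 = 1.291 mm/min^0.5

1.291


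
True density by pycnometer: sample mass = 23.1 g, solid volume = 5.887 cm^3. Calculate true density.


TD = 23.1 / 5.887 = 3.924 g/cm^3

3.924


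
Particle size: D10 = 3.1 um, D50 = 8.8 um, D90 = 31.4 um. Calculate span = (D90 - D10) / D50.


Span = (31.4 - 3.1) / 8.8 = 28.3 / 8.8 = 3.216

3.216


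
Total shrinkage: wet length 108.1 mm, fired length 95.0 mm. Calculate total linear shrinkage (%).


TS = (108.1 - 95.0) / 108.1 * 100 = 12.12%

12.12


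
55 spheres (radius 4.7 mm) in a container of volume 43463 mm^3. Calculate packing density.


V_sphere = 4/3*pi*4.7^3 = 434.8928 mm^3
Total V = 55*434.8928 = 23919.104 mm^3
PD = 23919.104 / 43463 = 0.55

0.55


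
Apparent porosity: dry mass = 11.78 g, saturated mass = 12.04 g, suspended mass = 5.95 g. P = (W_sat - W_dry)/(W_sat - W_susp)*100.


P = (12.04 - 11.78) / (12.04 - 5.95) * 100 = 0.26 / 6.09 * 100 = 4.3%

4.3


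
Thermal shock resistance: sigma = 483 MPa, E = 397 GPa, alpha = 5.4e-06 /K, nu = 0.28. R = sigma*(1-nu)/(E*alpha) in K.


R = 483*(1-0.28)/(397*1000*5.4e-06) = 162 K

162


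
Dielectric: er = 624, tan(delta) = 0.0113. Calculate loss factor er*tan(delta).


Loss = 624 * 0.0113 = 7.051

7.051


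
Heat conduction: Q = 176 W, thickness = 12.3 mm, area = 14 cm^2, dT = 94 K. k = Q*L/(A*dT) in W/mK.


k = 176*12.3/1000/(14/10000*94) = 16.45 W/mK

16.45


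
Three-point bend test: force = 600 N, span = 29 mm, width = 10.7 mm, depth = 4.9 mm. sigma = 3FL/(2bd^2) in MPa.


sigma = 3*600*29/(2*10.7*4.9^2) = 101.6 MPa

101.6


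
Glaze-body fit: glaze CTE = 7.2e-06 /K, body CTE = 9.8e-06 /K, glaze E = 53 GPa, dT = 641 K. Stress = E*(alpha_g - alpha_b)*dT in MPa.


Stress = 53*1000*(7.2e-06 - 9.8e-06)*641 = -88.3 MPa

-88.3


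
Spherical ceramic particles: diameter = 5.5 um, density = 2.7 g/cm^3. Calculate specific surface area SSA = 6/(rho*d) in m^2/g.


SSA = 6 / (2.7 * 5.5) = 0.404 m^2/g

0.404


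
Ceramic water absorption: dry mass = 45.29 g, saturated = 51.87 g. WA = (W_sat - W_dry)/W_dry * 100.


WA = (51.87 - 45.29) / 45.29 * 100 = 14.53%

14.53


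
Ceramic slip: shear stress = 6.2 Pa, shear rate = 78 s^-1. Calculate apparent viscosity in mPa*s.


eta = tau/gamma * 1000 = 6.2/78 * 1000 = 79.5 mPa*s

79.5


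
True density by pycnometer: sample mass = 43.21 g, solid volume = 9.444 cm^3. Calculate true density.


TD = 43.21 / 9.444 = 4.575 g/cm^3

4.575


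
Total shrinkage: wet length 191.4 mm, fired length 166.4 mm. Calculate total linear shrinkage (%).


TS = (191.4 - 166.4) / 191.4 * 100 = 13.06%

13.06


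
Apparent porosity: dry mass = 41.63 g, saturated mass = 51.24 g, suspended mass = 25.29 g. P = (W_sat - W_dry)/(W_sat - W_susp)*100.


P = (51.24 - 41.63) / (51.24 - 25.29) * 100 = 9.61 / 25.95 * 100 = 37.0%

37.0


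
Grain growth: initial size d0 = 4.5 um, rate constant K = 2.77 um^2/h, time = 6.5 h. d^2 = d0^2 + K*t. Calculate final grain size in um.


d^2 = 4.5^2 + 2.77*6.5 = 38.255
d = sqrt(38.255) = 6.19 um

6.19


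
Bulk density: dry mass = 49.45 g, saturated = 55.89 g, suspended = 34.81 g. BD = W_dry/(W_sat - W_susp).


BD = 49.45 / (55.89 - 34.81) = 49.45 / 21.08 = 2.346 g/cm^3

2.346


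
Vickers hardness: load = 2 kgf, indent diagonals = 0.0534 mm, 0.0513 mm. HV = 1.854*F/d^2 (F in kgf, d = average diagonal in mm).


d_avg = (0.0534+0.0513)/2 = 0.05235 mm
HV = 1.854*2/0.05235^2 = 1353

1353


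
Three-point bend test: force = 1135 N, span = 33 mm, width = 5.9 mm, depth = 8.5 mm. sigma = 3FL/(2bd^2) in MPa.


sigma = 3*1135*33/(2*5.9*8.5^2) = 131.8 MPa

131.8


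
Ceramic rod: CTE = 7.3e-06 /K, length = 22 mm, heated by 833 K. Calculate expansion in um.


dL = 7.3e-06 * 22 * 833 * 1000 = 133.78 um

133.78


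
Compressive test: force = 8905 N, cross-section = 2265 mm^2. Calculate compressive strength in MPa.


CS = 8905 / 2265 = 3.9 MPa

3.9


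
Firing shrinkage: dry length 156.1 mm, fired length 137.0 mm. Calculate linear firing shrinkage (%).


FS = (156.1 - 137.0) / 156.1 * 100 = 12.24%

12.24


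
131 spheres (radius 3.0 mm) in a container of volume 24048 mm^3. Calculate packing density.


V_sphere = 4/3*pi*3.0^3 = 113.0973 mm^3
Total V = 131*113.0973 = 14815.7463 mm^3
PD = 14815.7463 / 24048 = 0.616

0.616


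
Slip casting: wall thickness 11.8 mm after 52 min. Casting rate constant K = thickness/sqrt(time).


K = 11.8 / sqrt(52) = 11.8 / 7.2111 = 1.636 mm/min^0.5

1.636


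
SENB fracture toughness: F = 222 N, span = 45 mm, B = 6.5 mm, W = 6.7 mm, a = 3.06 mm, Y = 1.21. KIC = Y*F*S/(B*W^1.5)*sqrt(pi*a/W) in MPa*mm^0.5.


KIC = 1.21*222*45/(6.5*6.7^1.5)*sqrt(pi*3.06/6.7) = 128.45

128.45


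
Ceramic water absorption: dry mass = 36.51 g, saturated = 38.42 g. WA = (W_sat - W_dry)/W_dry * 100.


WA = (38.42 - 36.51) / 36.51 * 100 = 5.23%

5.23


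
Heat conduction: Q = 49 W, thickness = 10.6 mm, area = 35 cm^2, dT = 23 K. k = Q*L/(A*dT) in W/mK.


k = 49*10.6/1000/(35/10000*23) = 6.45 W/mK

6.45


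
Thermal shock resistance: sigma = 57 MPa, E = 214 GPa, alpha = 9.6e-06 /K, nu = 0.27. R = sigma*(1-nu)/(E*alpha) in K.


R = 57*(1-0.27)/(214*1000*9.6e-06) = 20 K

20


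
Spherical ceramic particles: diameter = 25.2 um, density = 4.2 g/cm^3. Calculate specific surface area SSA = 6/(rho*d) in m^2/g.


SSA = 6 / (4.2 * 25.2) = 0.057 m^2/g

0.057


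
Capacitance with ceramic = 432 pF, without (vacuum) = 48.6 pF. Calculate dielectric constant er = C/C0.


er = 432 / 48.6 = 8.89

8.89


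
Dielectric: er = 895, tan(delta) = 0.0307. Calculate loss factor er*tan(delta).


Loss = 895 * 0.0307 = 27.477

27.477


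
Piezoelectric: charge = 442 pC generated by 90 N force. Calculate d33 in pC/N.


d33 = 442 / 90 = 4.9 pC/N

4.9


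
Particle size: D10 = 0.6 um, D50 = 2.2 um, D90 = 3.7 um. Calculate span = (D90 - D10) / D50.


Span = (3.7 - 0.6) / 2.2 = 3.1 / 2.2 = 1.409

1.409


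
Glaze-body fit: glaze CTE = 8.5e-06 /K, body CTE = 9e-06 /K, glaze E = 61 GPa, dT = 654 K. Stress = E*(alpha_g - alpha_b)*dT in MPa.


Stress = 61*1000*(8.5e-06 - 9e-06)*654 = -19.9 MPa

-19.9


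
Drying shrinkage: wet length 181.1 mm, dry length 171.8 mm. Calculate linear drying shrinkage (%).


DS = (181.1 - 171.8) / 181.1 * 100 = 5.14%

5.14


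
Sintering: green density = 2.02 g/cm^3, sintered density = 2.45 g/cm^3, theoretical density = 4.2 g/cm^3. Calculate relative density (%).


Relative = 2.45 / 4.2 * 100 = 58.3%

58.3


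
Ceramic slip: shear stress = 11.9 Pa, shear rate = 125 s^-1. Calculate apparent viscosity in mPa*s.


eta = tau/gamma * 1000 = 11.9/125 * 1000 = 95.2 mPa*s

95.2


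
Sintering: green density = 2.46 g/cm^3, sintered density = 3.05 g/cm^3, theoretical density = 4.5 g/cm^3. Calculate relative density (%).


Relative = 3.05 / 4.5 * 100 = 67.8%

67.8


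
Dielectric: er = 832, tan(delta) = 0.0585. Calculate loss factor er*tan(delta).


Loss = 832 * 0.0585 = 48.672

48.672


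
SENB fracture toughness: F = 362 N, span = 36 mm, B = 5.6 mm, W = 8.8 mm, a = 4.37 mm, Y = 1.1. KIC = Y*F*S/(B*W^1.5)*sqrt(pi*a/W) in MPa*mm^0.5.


KIC = 1.1*362*36/(5.6*8.8^1.5)*sqrt(pi*4.37/8.8) = 122.48

122.48


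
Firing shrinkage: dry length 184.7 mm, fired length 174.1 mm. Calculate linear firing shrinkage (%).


FS = (184.7 - 174.1) / 184.7 * 100 = 5.74%

5.74


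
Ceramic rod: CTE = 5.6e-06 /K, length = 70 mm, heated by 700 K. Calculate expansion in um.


dL = 5.6e-06 * 70 * 700 * 1000 = 274.4 um

274.4


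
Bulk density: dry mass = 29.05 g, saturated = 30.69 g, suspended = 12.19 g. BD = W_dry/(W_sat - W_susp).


BD = 29.05 / (30.69 - 12.19) = 29.05 / 18.5 = 1.57 g/cm^3

1.57


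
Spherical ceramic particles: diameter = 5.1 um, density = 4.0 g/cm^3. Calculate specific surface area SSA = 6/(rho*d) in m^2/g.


SSA = 6 / (4.0 * 5.1) = 0.294 m^2/g

0.294


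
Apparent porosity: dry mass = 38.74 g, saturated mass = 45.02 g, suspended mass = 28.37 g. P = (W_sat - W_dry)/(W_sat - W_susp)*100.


P = (45.02 - 38.74) / (45.02 - 28.37) * 100 = 6.28 / 16.65 * 100 = 37.7%

37.7


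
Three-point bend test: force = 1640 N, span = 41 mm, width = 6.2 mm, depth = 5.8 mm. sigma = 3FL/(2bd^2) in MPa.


sigma = 3*1640*41/(2*6.2*5.8^2) = 483.6 MPa

483.6


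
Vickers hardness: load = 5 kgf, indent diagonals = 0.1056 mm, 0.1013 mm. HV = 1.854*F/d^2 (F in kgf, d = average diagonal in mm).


d_avg = (0.1056+0.1013)/2 = 0.10345 mm
HV = 1.854*5/0.10345^2 = 866

866


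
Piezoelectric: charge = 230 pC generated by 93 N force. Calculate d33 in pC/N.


d33 = 230 / 93 = 2.5 pC/N

2.5


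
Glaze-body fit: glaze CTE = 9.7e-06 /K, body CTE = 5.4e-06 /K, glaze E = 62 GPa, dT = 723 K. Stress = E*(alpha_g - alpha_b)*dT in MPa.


Stress = 62*1000*(9.7e-06 - 5.4e-06)*723 = 192.8 MPa

192.8


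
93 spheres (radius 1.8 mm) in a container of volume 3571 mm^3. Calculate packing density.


V_sphere = 4/3*pi*1.8^3 = 24.429 mm^3
Total V = 93*24.429 = 2271.897 mm^3
PD = 2271.897 / 3571 = 0.636

0.636


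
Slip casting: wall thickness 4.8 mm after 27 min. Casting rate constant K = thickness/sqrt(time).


K = 4.8 / sqrt(27) = 4.8 / 5.1962 = 0.924 mm/min^0.5

0.924


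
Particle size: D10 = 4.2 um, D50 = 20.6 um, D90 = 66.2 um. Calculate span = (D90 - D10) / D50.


Span = (66.2 - 4.2) / 20.6 = 62.0 / 20.6 = 3.01

3.01


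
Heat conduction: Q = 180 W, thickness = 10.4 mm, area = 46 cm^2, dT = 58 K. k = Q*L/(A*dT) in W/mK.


k = 180*10.4/1000/(46/10000*58) = 7.02 W/mK

7.02


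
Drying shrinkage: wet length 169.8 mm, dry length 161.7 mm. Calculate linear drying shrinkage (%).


DS = (169.8 - 161.7) / 169.8 * 100 = 4.77%

4.77


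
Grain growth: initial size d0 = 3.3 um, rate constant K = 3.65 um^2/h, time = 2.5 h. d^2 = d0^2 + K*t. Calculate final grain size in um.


d^2 = 3.3^2 + 3.65*2.5 = 20.015
d = sqrt(20.015) = 4.47 um

4.47


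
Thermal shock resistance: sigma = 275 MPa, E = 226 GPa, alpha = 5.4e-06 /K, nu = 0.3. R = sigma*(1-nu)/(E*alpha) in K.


R = 275*(1-0.3)/(226*1000*5.4e-06) = 158 K

158


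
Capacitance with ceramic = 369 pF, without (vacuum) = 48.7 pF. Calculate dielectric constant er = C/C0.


er = 369 / 48.7 = 7.58

7.58


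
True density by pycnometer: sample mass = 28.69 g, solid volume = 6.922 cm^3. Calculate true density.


TD = 28.69 / 6.922 = 4.145 g/cm^3

4.145


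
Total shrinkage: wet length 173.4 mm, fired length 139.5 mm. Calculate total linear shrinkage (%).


TS = (173.4 - 139.5) / 173.4 * 100 = 19.55%

19.55


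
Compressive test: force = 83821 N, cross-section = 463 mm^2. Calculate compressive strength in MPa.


CS = 83821 / 463 = 181.0 MPa

181.0


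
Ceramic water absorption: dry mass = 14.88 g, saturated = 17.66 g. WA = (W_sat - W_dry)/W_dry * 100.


WA = (17.66 - 14.88) / 14.88 * 100 = 18.68%

18.68


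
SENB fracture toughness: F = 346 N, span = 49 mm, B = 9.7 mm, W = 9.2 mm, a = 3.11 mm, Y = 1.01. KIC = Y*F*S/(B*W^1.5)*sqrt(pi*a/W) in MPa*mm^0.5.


KIC = 1.01*346*49/(9.7*9.2^1.5)*sqrt(pi*3.11/9.2) = 65.19

65.19


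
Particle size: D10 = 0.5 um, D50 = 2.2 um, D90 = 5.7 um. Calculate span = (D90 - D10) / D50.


Span = (5.7 - 0.5) / 2.2 = 5.2 / 2.2 = 2.364

2.364


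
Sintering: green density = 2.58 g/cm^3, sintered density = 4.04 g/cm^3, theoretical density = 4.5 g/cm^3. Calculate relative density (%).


Relative = 4.04 / 4.5 * 100 = 89.8%

89.8


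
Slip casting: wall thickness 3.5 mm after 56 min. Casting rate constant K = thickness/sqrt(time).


K = 3.5 / sqrt(56) = 3.5 / 7.4833 = 0.468 mm/min^0.5

0.468


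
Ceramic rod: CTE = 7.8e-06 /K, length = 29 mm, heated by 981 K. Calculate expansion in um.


dL = 7.8e-06 * 29 * 981 * 1000 = 221.902 um

221.902


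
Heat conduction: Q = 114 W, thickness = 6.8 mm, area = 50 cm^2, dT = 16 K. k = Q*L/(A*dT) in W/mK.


k = 114*6.8/1000/(50/10000*16) = 9.69 W/mK

9.69


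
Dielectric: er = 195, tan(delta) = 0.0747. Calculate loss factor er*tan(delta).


Loss = 195 * 0.0747 = 14.567

14.567


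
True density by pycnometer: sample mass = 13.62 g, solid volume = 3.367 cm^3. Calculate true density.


TD = 13.62 / 3.367 = 4.045 g/cm^3

4.045


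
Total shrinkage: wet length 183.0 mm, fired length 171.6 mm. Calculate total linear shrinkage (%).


TS = (183.0 - 171.6) / 183.0 * 100 = 6.23%

6.23


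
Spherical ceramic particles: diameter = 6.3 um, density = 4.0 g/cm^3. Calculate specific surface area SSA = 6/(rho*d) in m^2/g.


SSA = 6 / (4.0 * 6.3) = 0.238 m^2/g

0.238


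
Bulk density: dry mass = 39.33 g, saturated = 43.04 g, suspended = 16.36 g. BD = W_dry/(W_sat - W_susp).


BD = 39.33 / (43.04 - 16.36) = 39.33 / 26.68 = 1.474 g/cm^3

1.474


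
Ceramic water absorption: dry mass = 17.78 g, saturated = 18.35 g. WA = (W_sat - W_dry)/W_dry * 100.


WA = (18.35 - 17.78) / 17.78 * 100 = 3.21%

3.21


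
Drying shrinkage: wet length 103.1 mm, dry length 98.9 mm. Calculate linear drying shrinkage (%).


DS = (103.1 - 98.9) / 103.1 * 100 = 4.07%

4.07


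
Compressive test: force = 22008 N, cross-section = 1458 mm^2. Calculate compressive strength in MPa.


CS = 22008 / 1458 = 15.1 MPa

15.1


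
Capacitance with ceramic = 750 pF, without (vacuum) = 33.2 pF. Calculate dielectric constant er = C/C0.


er = 750 / 33.2 = 22.59

22.59


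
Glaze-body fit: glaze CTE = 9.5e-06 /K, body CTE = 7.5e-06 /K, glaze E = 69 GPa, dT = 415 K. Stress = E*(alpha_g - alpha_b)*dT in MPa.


Stress = 69*1000*(9.5e-06 - 7.5e-06)*415 = 57.3 MPa

57.3


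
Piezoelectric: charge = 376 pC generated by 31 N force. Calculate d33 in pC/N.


d33 = 376 / 31 = 12.1 pC/N

12.1


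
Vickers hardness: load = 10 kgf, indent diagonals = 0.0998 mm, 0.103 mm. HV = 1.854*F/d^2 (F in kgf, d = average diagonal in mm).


d_avg = (0.0998+0.103)/2 = 0.1014 mm
HV = 1.854*10/0.1014^2 = 1803

1803


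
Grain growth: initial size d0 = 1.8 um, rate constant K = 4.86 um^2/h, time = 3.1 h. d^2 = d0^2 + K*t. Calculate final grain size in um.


d^2 = 1.8^2 + 4.86*3.1 = 18.306
d = sqrt(18.306) = 4.28 um

4.28


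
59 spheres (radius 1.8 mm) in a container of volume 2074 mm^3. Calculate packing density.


V_sphere = 4/3*pi*1.8^3 = 24.429 mm^3
Total V = 59*24.429 = 1441.311 mm^3
PD = 1441.311 / 2074 = 0.695

0.695


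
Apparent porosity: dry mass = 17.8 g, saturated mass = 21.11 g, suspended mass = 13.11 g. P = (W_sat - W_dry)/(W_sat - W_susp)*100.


P = (21.11 - 17.8) / (21.11 - 13.11) * 100 = 3.31 / 8.0 * 100 = 41.4%

41.4


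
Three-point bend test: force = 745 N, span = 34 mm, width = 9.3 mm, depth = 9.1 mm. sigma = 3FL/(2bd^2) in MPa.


sigma = 3*745*34/(2*9.3*9.1^2) = 49.3 MPa

49.3


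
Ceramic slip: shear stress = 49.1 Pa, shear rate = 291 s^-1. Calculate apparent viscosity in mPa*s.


eta = tau/gamma * 1000 = 49.1/291 * 1000 = 168.7 mPa*s

168.7


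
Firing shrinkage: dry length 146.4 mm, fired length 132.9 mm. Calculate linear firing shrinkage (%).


FS = (146.4 - 132.9) / 146.4 * 100 = 9.22%

9.22
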